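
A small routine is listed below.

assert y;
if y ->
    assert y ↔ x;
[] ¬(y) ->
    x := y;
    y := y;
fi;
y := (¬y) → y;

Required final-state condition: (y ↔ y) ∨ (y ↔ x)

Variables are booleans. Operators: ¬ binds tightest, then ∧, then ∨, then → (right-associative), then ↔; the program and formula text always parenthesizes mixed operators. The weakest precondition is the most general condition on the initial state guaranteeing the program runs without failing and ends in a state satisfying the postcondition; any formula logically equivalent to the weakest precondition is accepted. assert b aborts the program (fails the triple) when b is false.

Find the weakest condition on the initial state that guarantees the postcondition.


Working backward. After the program, the postcondition (y ↔ y) ∨ (y ↔ x) must hold; in canonical form it is true.
Before y := (¬y) → y: true
Then branch requires y ↔ x; else branch requires true.
Before the if: y → (y ↔ x)
Before assert y: y ∧ (y → (y ↔ x))
Answer: WP = y ∧ (y → (y ↔ x))


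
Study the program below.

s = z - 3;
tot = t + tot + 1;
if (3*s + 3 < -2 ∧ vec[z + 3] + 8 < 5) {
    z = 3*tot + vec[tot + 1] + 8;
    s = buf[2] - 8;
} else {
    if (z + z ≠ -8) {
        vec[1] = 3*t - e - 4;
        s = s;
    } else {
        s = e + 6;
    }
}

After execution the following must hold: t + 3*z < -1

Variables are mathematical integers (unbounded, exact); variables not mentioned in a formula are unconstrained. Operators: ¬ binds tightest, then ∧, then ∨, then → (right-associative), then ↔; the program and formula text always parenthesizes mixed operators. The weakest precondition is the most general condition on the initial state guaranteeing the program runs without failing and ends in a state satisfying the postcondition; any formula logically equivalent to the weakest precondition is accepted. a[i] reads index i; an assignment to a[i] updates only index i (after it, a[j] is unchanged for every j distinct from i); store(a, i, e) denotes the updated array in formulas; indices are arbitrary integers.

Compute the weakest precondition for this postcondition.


Working backward. After the program, t + 3*z < -1 must hold.
Then branch requires 3*vec[tot + 1] + t + 9*tot < -25; else branch requires (2*z ≠ -8 → t + 3*z < -1) ∧ ((¬(2*z ≠ -8)) → t + 3*z < -1).
Before the if: ((3*s < -5 ∧ vec[z + 3] < -3) → 3*vec[tot + 1] + t + 9*tot < -25) ∧ ((¬(3*s < -5 ∧ vec[z + 3] < -3)) → ((2*z ≠ -8 → t + 3*z < -1) ∧ ((¬(2*z ≠ -8)) → t + 3*z < -1)))
Before tot := t + tot + 1: ((3*s < -5 ∧ vec[z + 3] < -3) → 3*vec[t + tot + 2] + 10*t + 9*tot < -34) ∧ ((¬(3*s < -5 ∧ vec[z + 3] < -3)) → ((2*z ≠ -8 → t + 3*z < -1) ∧ ((¬(2*z ≠ -8)) → t + 3*z < -1)))
Before s := z - 3: ((3*z < 4 ∧ vec[z + 3] < -3) → 3*vec[t + tot + 2] + 10*t + 9*tot < -34) ∧ ((¬(3*z < 4 ∧ vec[z + 3] < -3)) → ((2*z ≠ -8 → t + 3*z < -1) ∧ ((¬(2*z ≠ -8)) → t + 3*z < -1)))
Answer: WP = ((3*z < 4 ∧ vec[z + 3] < -3) → 3*vec[t + tot + 2] + 10*t + 9*tot < -34) ∧ ((¬(3*z < 4 ∧ vec[z + 3] < -3)) → ((2*z ≠ -8 → t + 3*z < -1) ∧ ((¬(2*z ≠ -8)) → t + 3*z < -1)))


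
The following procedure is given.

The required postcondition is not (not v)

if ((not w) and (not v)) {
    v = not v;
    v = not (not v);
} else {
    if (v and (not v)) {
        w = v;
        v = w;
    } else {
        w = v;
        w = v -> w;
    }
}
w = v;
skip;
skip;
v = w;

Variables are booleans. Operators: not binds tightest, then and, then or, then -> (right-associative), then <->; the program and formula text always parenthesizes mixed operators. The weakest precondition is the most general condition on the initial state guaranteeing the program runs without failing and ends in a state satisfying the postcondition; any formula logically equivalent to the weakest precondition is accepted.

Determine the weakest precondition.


Working backward. After the program, the postcondition not (not v) must hold; in canonical form it is v.
Before v := w: w
Before skip: w
Before skip: w
Before w := v: v
Then branch requires not v; else branch requires v.
Before the if: (((not w) and (not v)) -> (not v)) and ((not ((not w) and (not v))) -> v)
Answer: WP = (((not w) and (not v)) -> (not v)) and ((not ((not w) and (not v))) -> v)


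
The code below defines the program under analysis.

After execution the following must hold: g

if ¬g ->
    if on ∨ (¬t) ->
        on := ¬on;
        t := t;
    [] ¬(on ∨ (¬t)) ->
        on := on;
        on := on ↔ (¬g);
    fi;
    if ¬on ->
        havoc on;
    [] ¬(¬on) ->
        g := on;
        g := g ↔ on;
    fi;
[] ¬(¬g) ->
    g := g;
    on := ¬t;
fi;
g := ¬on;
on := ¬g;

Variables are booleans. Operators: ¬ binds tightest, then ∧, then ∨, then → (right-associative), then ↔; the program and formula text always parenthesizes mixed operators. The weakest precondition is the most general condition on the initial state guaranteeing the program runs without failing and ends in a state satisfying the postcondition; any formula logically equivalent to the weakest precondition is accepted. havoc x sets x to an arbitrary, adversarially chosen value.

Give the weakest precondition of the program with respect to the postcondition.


Working backward. After the program, g must hold.
Before on := ¬g: g
Before g := ¬on: ¬on
Then branch requires ((on ∨ (¬t)) → ((¬on) ∧ ((¬on) → on))) ∧ ((¬(on ∨ (¬t))) → ((on ↔ (¬g)) ∧ ((on ↔ (¬g)) → (¬(on ↔ (¬g)))))); else branch requires t.
Before the if: ((¬g) → (((on ∨ (¬t)) → ((¬on) ∧ ((¬on) → on))) ∧ ((¬(on ∨ (¬t))) → ((on ↔ (¬g)) ∧ ((on ↔ (¬g)) → (¬(on ↔ (¬g)))))))) ∧ (g → t)
Answer: WP = ((¬g) → (((on ∨ (¬t)) → ((¬on) ∧ ((¬on) → on))) ∧ ((¬(on ∨ (¬t))) → ((on ↔ (¬g)) ∧ ((on ↔ (¬g)) → (¬(on ↔ (¬g)))))))) ∧ (g → t)


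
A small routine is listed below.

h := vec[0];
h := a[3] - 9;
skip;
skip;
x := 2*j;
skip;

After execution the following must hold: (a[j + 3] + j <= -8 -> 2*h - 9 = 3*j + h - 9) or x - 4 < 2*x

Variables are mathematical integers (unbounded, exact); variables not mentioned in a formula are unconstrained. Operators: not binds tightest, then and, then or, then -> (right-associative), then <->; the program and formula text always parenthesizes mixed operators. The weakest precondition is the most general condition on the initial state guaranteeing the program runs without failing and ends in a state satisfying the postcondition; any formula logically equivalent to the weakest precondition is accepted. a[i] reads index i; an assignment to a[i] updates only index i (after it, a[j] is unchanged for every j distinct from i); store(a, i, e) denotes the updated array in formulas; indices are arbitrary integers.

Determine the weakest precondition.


Working backward. After the program, the postcondition (a[j + 3] + j <= -8 -> 2*h - 9 = 3*j + h - 9) or x - 4 < 2*x must hold; in canonical form it is (a[j + 3] + j <= -8 -> h = 3*j) or x > -4.
Before skip: (a[j + 3] + j <= -8 -> h = 3*j) or x > -4
Before x := 2*j: (a[j + 3] + j <= -8 -> h = 3*j) or 2*j > -4
Before skip: (a[j + 3] + j <= -8 -> h = 3*j) or 2*j > -4
Before skip: (a[j + 3] + j <= -8 -> h = 3*j) or 2*j > -4
Before h := a[3] - 9: (a[j + 3] + j <= -8 -> a[3] = 3*j + 9) or 2*j > -4
Before h := vec[0]: (a[j + 3] + j <= -8 -> a[3] = 3*j + 9) or 2*j > -4
Answer: WP = (a[j + 3] + j <= -8 -> a[3] = 3*j + 9) or 2*j > -4


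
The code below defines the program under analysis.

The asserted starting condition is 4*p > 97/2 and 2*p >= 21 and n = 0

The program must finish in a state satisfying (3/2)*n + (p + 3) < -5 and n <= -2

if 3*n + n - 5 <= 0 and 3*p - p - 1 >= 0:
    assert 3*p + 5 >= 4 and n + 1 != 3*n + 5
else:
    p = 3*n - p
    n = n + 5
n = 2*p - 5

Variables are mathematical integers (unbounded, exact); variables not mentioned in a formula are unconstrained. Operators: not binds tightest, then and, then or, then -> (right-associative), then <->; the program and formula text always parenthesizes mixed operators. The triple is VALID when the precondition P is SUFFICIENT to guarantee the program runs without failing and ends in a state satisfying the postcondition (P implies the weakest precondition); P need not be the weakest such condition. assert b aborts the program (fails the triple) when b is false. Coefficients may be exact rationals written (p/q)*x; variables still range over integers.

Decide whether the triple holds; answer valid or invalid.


Working backward. After the program, the postcondition (3/2)*n + (p + 3) < -5 and n <= -2 must hold; in canonical form it is (3/2)*n + p < -8 and n <= -2.
Before n := 2*p - 5: 4*p < -1/2 and 2*p <= 3
Then branch requires 3*p >= -1 and 2*n != -4 and 4*p < -1/2 and 2*p <= 3; else branch requires 12*n < 4*p - 1/2 and 6*n <= 2*p + 3.
Before the if: ((4*n <= 5 and 2*p >= 1) -> (3*p >= -1 and 2*n != -4 and 4*p < -1/2 and 2*p <= 3)) and ((not (4*n <= 5 and 2*p >= 1)) -> (12*n < 4*p - 1/2 and 6*n <= 2*p + 3))
The weakest precondition is ((4*n <= 5 and 2*p >= 1) -> (3*p >= -1 and 2*n != -4 and 4*p < -1/2 and 2*p <= 3)) and ((not (4*n <= 5 and 2*p >= 1)) -> (12*n < 4*p - 1/2 and 6*n <= 2*p + 3)).
Check whether 4*p > 97/2 and 2*p >= 21 and n = 0 implies it.
Countermodel: at the initial state n = 0, p = 13, the precondition holds but the weakest precondition fails.
Answer: invalid


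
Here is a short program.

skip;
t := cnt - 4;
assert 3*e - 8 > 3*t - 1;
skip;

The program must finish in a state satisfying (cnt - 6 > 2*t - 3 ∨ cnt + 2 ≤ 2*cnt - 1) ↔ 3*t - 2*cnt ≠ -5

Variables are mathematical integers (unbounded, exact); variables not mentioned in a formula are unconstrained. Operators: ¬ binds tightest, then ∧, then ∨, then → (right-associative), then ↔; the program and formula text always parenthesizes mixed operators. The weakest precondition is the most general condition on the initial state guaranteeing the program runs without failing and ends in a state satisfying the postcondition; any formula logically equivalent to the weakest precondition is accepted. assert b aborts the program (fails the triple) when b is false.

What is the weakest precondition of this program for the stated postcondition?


Working backward. After the program, the postcondition (cnt - 6 > 2*t - 3 ∨ cnt + 2 ≤ 2*cnt - 1) ↔ 3*t - 2*cnt ≠ -5 must hold; in canonical form it is (cnt > 2*t + 3 ∨ cnt ≥ 3) ↔ 3*t ≠ 2*cnt - 5.
Before skip: (cnt > 2*t + 3 ∨ cnt ≥ 3) ↔ 3*t ≠ 2*cnt - 5
Before assert 3*e - 8 > 3*t - 1: 3*e > 3*t + 7 ∧ ((cnt > 2*t + 3 ∨ cnt ≥ 3) ↔ 3*t ≠ 2*cnt - 5)
Before t := cnt - 4: 3*e > 3*cnt - 5 ∧ ((cnt < 5 ∨ cnt ≥ 3) ↔ cnt ≠ 7)
Before skip: 3*e > 3*cnt - 5 ∧ ((cnt < 5 ∨ cnt ≥ 3) ↔ cnt ≠ 7)
Answer: WP = 3*e > 3*cnt - 5 ∧ ((cnt < 5 ∨ cnt ≥ 3) ↔ cnt ≠ 7)


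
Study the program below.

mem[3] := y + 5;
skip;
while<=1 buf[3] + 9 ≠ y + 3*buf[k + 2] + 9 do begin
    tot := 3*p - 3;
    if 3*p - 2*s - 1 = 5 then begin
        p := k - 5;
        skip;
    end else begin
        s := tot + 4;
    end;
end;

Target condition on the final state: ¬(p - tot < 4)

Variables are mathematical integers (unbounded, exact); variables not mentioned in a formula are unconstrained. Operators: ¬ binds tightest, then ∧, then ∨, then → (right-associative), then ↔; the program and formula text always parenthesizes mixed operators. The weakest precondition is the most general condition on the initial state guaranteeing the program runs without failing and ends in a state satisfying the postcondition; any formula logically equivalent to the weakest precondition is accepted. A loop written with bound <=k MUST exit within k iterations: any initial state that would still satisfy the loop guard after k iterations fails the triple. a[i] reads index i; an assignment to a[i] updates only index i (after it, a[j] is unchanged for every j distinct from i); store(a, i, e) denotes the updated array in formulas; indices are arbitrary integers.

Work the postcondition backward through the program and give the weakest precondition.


Working backward. After the program, the postcondition ¬(p - tot < 4) must hold; in canonical form it is ¬(p < tot + 4).
Before the loop (bound <=1), unroll the exhaustion recursion (WP_0 = exit-now case; WP_j = one more guarded iteration, up to j = 1):
  WP_0: (¬(buf[3] ≠ 3*buf[k + 2] + y)) ∧ (¬(p < tot + 4))
  WP_1: (buf[3] ≠ 3*buf[k + 2] + y → ((3*p = 2*s + 6 → ((¬(buf[3] ≠ 3*buf[k + 2] + y)) ∧ (¬(k < 3*p + 6)))) ∧ ((¬(3*p = 2*s + 6)) → ((¬(buf[3] ≠ 3*buf[k + 2] + y)) ∧ (¬(2*p > -1)))))) ∧ ((¬(buf[3] ≠ 3*buf[k + 2] + y)) → (¬(p < tot + 4)))
So before the loop: (buf[3] ≠ 3*buf[k + 2] + y → ((3*p = 2*s + 6 → ((¬(buf[3] ≠ 3*buf[k + 2] + y)) ∧ (¬(k < 3*p + 6)))) ∧ ((¬(3*p = 2*s + 6)) → ((¬(buf[3] ≠ 3*buf[k + 2] + y)) ∧ (¬(2*p > -1)))))) ∧ ((¬(buf[3] ≠ 3*buf[k + 2] + y)) → (¬(p < tot + 4)))
Before skip: (buf[3] ≠ 3*buf[k + 2] + y → ((3*p = 2*s + 6 → ((¬(buf[3] ≠ 3*buf[k + 2] + y)) ∧ (¬(k < 3*p + 6)))) ∧ ((¬(3*p = 2*s + 6)) → ((¬(buf[3] ≠ 3*buf[k + 2] + y)) ∧ (¬(2*p > -1)))))) ∧ ((¬(buf[3] ≠ 3*buf[k + 2] + y)) → (¬(p < tot + 4)))
Before mem[3] := y + 5: (buf[3] ≠ 3*buf[k + 2] + y → ((3*p = 2*s + 6 → ((¬(buf[3] ≠ 3*buf[k + 2] + y)) ∧ (¬(k < 3*p + 6)))) ∧ ((¬(3*p = 2*s + 6)) → ((¬(buf[3] ≠ 3*buf[k + 2] + y)) ∧ (¬(2*p > -1)))))) ∧ ((¬(buf[3] ≠ 3*buf[k + 2] + y)) → (¬(p < tot + 4)))
Answer: WP = (buf[3] ≠ 3*buf[k + 2] + y → ((3*p = 2*s + 6 → ((¬(buf[3] ≠ 3*buf[k + 2] + y)) ∧ (¬(k < 3*p + 6)))) ∧ ((¬(3*p = 2*s + 6)) → ((¬(buf[3] ≠ 3*buf[k + 2] + y)) ∧ (¬(2*p > -1)))))) ∧ ((¬(buf[3] ≠ 3*buf[k + 2] + y)) → (¬(p < tot + 4)))


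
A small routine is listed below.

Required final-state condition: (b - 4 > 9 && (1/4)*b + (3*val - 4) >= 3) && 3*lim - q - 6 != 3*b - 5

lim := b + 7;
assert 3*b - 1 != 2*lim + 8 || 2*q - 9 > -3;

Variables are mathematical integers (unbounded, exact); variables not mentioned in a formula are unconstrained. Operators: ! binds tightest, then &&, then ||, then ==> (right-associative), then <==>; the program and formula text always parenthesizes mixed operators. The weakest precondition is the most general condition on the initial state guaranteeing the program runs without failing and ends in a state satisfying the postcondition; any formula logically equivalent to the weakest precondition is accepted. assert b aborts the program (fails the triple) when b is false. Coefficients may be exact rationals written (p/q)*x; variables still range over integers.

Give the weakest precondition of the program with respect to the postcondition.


Working backward. After the program, the postcondition (b - 4 > 9 && (1/4)*b + (3*val - 4) >= 3) && 3*lim - q - 6 != 3*b - 5 must hold; in canonical form it is b > 13 && (1/4)*b + 3*val >= 7 && 3*lim != 3*b + q + 1.
Before assert 3*b - 1 != 2*lim + 8 || 2*q - 9 > -3: (3*b != 2*lim + 9 || 2*q > 6) && b > 13 && (1/4)*b + 3*val >= 7 && 3*lim != 3*b + q + 1
Before lim := b + 7: (b != 23 || 2*q > 6) && b > 13 && (1/4)*b + 3*val >= 7 && q != 20
Answer: WP = (b != 23 || 2*q > 6) && b > 13 && (1/4)*b + 3*val >= 7 && q != 20


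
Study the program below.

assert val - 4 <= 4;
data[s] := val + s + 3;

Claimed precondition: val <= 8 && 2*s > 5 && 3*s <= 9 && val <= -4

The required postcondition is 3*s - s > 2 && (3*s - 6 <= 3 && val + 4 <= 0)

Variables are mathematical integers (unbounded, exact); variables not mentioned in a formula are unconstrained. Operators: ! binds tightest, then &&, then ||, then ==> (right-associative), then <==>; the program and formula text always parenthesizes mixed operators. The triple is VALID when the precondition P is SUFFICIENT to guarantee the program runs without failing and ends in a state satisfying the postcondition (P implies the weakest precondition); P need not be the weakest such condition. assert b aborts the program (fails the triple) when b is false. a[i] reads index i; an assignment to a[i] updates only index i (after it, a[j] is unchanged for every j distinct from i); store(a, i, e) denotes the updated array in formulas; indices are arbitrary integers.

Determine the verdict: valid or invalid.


Working backward. After the program, the postcondition 3*s - s > 2 && (3*s - 6 <= 3 && val + 4 <= 0) must hold; in canonical form it is 2*s > 2 && 3*s <= 9 && val <= -4.
Before data[s] := val + s + 3: 2*s > 2 && 3*s <= 9 && val <= -4
Before assert val - 4 <= 4: val <= 8 && 2*s > 2 && 3*s <= 9 && val <= -4
The weakest precondition is val <= 8 && 2*s > 2 && 3*s <= 9 && val <= -4.
Check whether val <= 8 && 2*s > 5 && 3*s <= 9 && val <= -4 implies it.
Every state satisfying the precondition satisfies the weakest precondition: the implication holds.
Answer: valid


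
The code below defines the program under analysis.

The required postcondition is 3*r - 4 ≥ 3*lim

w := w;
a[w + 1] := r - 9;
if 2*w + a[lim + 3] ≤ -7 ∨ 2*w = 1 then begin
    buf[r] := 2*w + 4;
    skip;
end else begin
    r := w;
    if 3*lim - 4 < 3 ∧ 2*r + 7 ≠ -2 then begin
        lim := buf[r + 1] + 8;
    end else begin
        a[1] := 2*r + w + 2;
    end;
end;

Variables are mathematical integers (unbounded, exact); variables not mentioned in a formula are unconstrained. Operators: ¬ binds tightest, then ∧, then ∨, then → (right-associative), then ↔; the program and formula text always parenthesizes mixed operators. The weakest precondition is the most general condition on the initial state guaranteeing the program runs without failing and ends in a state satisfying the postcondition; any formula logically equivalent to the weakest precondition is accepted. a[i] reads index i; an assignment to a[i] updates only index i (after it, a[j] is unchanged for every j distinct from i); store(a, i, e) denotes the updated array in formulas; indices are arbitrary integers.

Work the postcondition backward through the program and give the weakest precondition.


Working backward. After the program, the postcondition 3*r - 4 ≥ 3*lim must hold; in canonical form it is 3*r ≥ 3*lim + 4.
Then branch requires 3*r ≥ 3*lim + 4; else branch requires ((3*lim < 7 ∧ 2*w ≠ -9) → 3*w ≥ 3*buf[w + 1] + 28) ∧ ((¬(3*lim < 7 ∧ 2*w ≠ -9)) → 3*w ≥ 3*lim + 4).
Before the if: ((a[lim + 3] + 2*w ≤ -7 ∨ 2*w = 1) → 3*r ≥ 3*lim + 4) ∧ ((¬(a[lim + 3] + 2*w ≤ -7 ∨ 2*w = 1)) → (((3*lim < 7 ∧ 2*w ≠ -9) → 3*w ≥ 3*buf[w + 1] + 28) ∧ ((¬(3*lim < 7 ∧ 2*w ≠ -9)) → 3*w ≥ 3*lim + 4)))
Before a[w + 1] := r - 9: ((store(a, w + 1, r - 9)[lim + 3] + 2*w ≤ -7 ∨ 2*w = 1) → 3*r ≥ 3*lim + 4) ∧ ((¬(store(a, w + 1, r - 9)[lim + 3] + 2*w ≤ -7 ∨ 2*w = 1)) → (((3*lim < 7 ∧ 2*w ≠ -9) → 3*w ≥ 3*buf[w + 1] + 28) ∧ ((¬(3*lim < 7 ∧ 2*w ≠ -9)) → 3*w ≥ 3*lim + 4)))
Before w := w: ((store(a, w + 1, r - 9)[lim + 3] + 2*w ≤ -7 ∨ 2*w = 1) → 3*r ≥ 3*lim + 4) ∧ ((¬(store(a, w + 1, r - 9)[lim + 3] + 2*w ≤ -7 ∨ 2*w = 1)) → (((3*lim < 7 ∧ 2*w ≠ -9) → 3*w ≥ 3*buf[w + 1] + 28) ∧ ((¬(3*lim < 7 ∧ 2*w ≠ -9)) → 3*w ≥ 3*lim + 4)))
Answer: WP = ((store(a, w + 1, r - 9)[lim + 3] + 2*w ≤ -7 ∨ 2*w = 1) → 3*r ≥ 3*lim + 4) ∧ ((¬(store(a, w + 1, r - 9)[lim + 3] + 2*w ≤ -7 ∨ 2*w = 1)) → (((3*lim < 7 ∧ 2*w ≠ -9) → 3*w ≥ 3*buf[w + 1] + 28) ∧ ((¬(3*lim < 7 ∧ 2*w ≠ -9)) → 3*w ≥ 3*lim + 4)))


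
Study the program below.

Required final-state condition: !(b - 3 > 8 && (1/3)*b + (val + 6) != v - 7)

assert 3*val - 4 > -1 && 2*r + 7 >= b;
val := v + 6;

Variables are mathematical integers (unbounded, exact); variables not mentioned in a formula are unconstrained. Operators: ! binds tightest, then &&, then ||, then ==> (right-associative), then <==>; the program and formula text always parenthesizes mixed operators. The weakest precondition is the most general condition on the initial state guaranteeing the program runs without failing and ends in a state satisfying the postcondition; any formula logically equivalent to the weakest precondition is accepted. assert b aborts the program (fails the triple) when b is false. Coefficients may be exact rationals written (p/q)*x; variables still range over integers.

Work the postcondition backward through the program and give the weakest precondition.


Working backward. After the program, the postcondition !(b - 3 > 8 && (1/3)*b + (val + 6) != v - 7) must hold; in canonical form it is !(b > 11 && (1/3)*b + val != v - 13).
Before val := v + 6: !(b > 11 && (1/3)*b != -19)
Before assert 3*val - 4 > -1 && 2*r + 7 >= b: 3*val > 3 && 2*r >= b - 7 && (!(b > 11 && (1/3)*b != -19))
Answer: WP = 3*val > 3 && 2*r >= b - 7 && (!(b > 11 && (1/3)*b != -19))


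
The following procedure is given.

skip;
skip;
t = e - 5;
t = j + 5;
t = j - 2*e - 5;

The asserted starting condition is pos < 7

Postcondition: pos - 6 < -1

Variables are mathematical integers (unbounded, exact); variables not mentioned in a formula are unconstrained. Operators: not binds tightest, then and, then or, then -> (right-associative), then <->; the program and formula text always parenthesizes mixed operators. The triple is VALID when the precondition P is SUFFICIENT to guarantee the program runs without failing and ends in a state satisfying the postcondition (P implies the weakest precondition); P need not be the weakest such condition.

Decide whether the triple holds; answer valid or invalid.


Working backward. After the program, the postcondition pos - 6 < -1 must hold; in canonical form it is pos < 5.
Before t := j - 2*e - 5: pos < 5
Before t := j + 5: pos < 5
Before t := e - 5: pos < 5
Before skip: pos < 5
Before skip: pos < 5
The weakest precondition is pos < 5.
Check whether pos < 7 implies it.
Countermodel: at the initial state pos = 5, the precondition holds but the weakest precondition fails.
Answer: invalid


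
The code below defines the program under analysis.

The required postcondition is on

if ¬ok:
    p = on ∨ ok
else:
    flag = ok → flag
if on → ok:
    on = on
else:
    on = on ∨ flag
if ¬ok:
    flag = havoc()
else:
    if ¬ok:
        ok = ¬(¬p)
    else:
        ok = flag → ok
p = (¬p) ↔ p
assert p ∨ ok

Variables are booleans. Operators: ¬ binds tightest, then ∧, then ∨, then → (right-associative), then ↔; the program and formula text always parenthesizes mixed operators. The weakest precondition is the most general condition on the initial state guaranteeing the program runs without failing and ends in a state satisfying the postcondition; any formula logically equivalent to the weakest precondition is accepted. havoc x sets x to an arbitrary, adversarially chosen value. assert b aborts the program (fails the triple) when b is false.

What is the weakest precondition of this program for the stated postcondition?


Working backward. After the program, on must hold.
Before assert p ∨ ok: (p ∨ ok) ∧ on
Before p := (¬p) ↔ p: (((¬p) ↔ p) ∨ ok) ∧ on
Then branch requires (((¬p) ↔ p) ∨ ok) ∧ on; else branch requires ((¬ok) → ((((¬p) ↔ p) ∨ p) ∧ on)) ∧ (ok → ((((¬p) ↔ p) ∨ (flag → ok)) ∧ on)).
Before the if: ((¬ok) → ((((¬p) ↔ p) ∨ ok) ∧ on)) ∧ (ok → (((¬ok) → ((((¬p) ↔ p) ∨ p) ∧ on)) ∧ (ok → ((((¬p) ↔ p) ∨ (flag → ok)) ∧ on))))
Then branch requires ((¬ok) → ((((¬p) ↔ p) ∨ ok) ∧ on)) ∧ (ok → (((¬ok) → ((((¬p) ↔ p) ∨ p) ∧ on)) ∧ (ok → ((((¬p) ↔ p) ∨ (flag → ok)) ∧ on)))); else branch requires ((¬ok) → ((((¬p) ↔ p) ∨ ok) ∧ (on ∨ flag))) ∧ (ok → (((¬ok) → ((((¬p) ↔ p) ∨ p) ∧ (on ∨ flag))) ∧ (ok → ((((¬p) ↔ p) ∨ (flag → ok)) ∧ (on ∨ flag))))).
Before the if: ((on → ok) → (((¬ok) → ((((¬p) ↔ p) ∨ ok) ∧ on)) ∧ (ok → (((¬ok) → ((((¬p) ↔ p) ∨ p) ∧ on)) ∧ (ok → ((((¬p) ↔ p) ∨ (flag → ok)) ∧ on)))))) ∧ ((¬(on → ok)) → (((¬ok) → ((((¬p) ↔ p) ∨ ok) ∧ (on ∨ flag))) ∧ (ok → (((¬ok) → ((((¬p) ↔ p) ∨ p) ∧ (on ∨ flag))) ∧ (ok → ((((¬p) ↔ p) ∨ (flag → ok)) ∧ (on ∨ flag)))))))
Then branch requires ((on → ok) → (((¬ok) → ((((¬(on ∨ ok)) ↔ (on ∨ ok)) ∨ ok) ∧ on)) ∧ (ok → (((¬ok) → ((((¬(on ∨ ok)) ↔ (on ∨ ok)) ∨ on ∨ ok) ∧ on)) ∧ (ok → ((((¬(on ∨ ok)) ↔ (on ∨ ok)) ∨ (flag → ok)) ∧ on)))))) ∧ ((¬(on → ok)) → (((¬ok) → ((((¬(on ∨ ok)) ↔ (on ∨ ok)) ∨ ok) ∧ (on ∨ flag))) ∧ (ok → (((¬ok) → ((((¬(on ∨ ok)) ↔ (on ∨ ok)) ∨ on ∨ ok) ∧ (on ∨ flag))) ∧ (ok → ((((¬(on ∨ ok)) ↔ (on ∨ ok)) ∨ (flag → ok)) ∧ (on ∨ flag))))))); else branch requires ((on → ok) → (((¬ok) → ((((¬p) ↔ p) ∨ ok) ∧ on)) ∧ (ok → (((¬ok) → ((((¬p) ↔ p) ∨ p) ∧ on)) ∧ (ok → ((((¬p) ↔ p) ∨ ((ok → flag) → ok)) ∧ on)))))) ∧ ((¬(on → ok)) → (((¬ok) → ((((¬p) ↔ p) ∨ ok) ∧ (on ∨ (ok → flag)))) ∧ (ok → (((¬ok) → ((((¬p) ↔ p) ∨ p) ∧ (on ∨ (ok → flag)))) ∧ (ok → ((((¬p) ↔ p) ∨ ((ok → flag) → ok)) ∧ (on ∨ (ok → flag)))))))).
Before the if: ((¬ok) → (((on → ok) → (((¬ok) → ((((¬(on ∨ ok)) ↔ (on ∨ ok)) ∨ ok) ∧ on)) ∧ (ok → (((¬ok) → ((((¬(on ∨ ok)) ↔ (on ∨ ok)) ∨ on ∨ ok) ∧ on)) ∧ (ok → ((((¬(on ∨ ok)) ↔ (on ∨ ok)) ∨ (flag → ok)) ∧ on)))))) ∧ ((¬(on → ok)) → (((¬ok) → ((((¬(on ∨ ok)) ↔ (on ∨ ok)) ∨ ok) ∧ (on ∨ flag))) ∧ (ok → (((¬ok) → ((((¬(on ∨ ok)) ↔ (on ∨ ok)) ∨ on ∨ ok) ∧ (on ∨ flag))) ∧ (ok → ((((¬(on ∨ ok)) ↔ (on ∨ ok)) ∨ (flag → ok)) ∧ (on ∨ flag))))))))) ∧ (ok → (((on → ok) → (((¬ok) → ((((¬p) ↔ p) ∨ ok) ∧ on)) ∧ (ok → (((¬ok) → ((((¬p) ↔ p) ∨ p) ∧ on)) ∧ (ok → ((((¬p) ↔ p) ∨ ((ok → flag) → ok)) ∧ on)))))) ∧ ((¬(on → ok)) → (((¬ok) → ((((¬p) ↔ p) ∨ ok) ∧ (on ∨ (ok → flag)))) ∧ (ok → (((¬ok) → ((((¬p) ↔ p) ∨ p) ∧ (on ∨ (ok → flag)))) ∧ (ok → ((((¬p) ↔ p) ∨ ((ok → flag) → ok)) ∧ (on ∨ (ok → flag))))))))))
Answer: WP = ((¬ok) → (((on → ok) → (((¬ok) → ((((¬(on ∨ ok)) ↔ (on ∨ ok)) ∨ ok) ∧ on)) ∧ (ok → (((¬ok) → ((((¬(on ∨ ok)) ↔ (on ∨ ok)) ∨ on ∨ ok) ∧ on)) ∧ (ok → ((((¬(on ∨ ok)) ↔ (on ∨ ok)) ∨ (flag → ok)) ∧ on)))))) ∧ ((¬(on → ok)) → (((¬ok) → ((((¬(on ∨ ok)) ↔ (on ∨ ok)) ∨ ok) ∧ (on ∨ flag))) ∧ (ok → (((¬ok) → ((((¬(on ∨ ok)) ↔ (on ∨ ok)) ∨ on ∨ ok) ∧ (on ∨ flag))) ∧ (ok → ((((¬(on ∨ ok)) ↔ (on ∨ ok)) ∨ (flag → ok)) ∧ (on ∨ flag))))))))) ∧ (ok → (((on → ok) → (((¬ok) → ((((¬p) ↔ p) ∨ ok) ∧ on)) ∧ (ok → (((¬ok) → ((((¬p) ↔ p) ∨ p) ∧ on)) ∧ (ok → ((((¬p) ↔ p) ∨ ((ok → flag) → ok)) ∧ on)))))) ∧ ((¬(on → ok)) → (((¬ok) → ((((¬p) ↔ p) ∨ ok) ∧ (on ∨ (ok → flag)))) ∧ (ok → (((¬ok) → ((((¬p) ↔ p) ∨ p) ∧ (on ∨ (ok → flag)))) ∧ (ok → ((((¬p) ↔ p) ∨ ((ok → flag) → ok)) ∧ (on ∨ (ok → flag))))))))))


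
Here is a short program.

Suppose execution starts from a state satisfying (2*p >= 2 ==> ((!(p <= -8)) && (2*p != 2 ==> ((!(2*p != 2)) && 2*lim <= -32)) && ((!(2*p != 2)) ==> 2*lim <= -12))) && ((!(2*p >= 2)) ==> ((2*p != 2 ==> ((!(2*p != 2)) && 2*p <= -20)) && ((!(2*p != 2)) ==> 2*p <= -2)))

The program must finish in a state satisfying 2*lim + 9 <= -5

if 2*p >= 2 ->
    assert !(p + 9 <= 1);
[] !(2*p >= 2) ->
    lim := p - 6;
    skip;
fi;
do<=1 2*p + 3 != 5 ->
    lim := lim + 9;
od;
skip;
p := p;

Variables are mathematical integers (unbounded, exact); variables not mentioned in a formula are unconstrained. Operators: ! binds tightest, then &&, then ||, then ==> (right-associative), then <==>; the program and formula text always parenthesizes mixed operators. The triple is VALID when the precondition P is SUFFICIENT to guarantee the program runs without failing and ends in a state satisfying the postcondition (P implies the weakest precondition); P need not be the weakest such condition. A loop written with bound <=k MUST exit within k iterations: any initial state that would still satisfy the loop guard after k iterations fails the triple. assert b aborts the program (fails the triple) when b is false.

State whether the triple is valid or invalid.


Working backward. After the program, the postcondition 2*lim + 9 <= -5 must hold; in canonical form it is 2*lim <= -14.
Before p := p: 2*lim <= -14
Before skip: 2*lim <= -14
Before the loop (bound <=1), unroll the exhaustion recursion (WP_0 = exit-now case; WP_j = one more guarded iteration, up to j = 1):
  WP_0: (!(2*p != 2)) && 2*lim <= -14
  WP_1: (2*p != 2 ==> ((!(2*p != 2)) && 2*lim <= -32)) && ((!(2*p != 2)) ==> 2*lim <= -14)
So before the loop: (2*p != 2 ==> ((!(2*p != 2)) && 2*lim <= -32)) && ((!(2*p != 2)) ==> 2*lim <= -14)
Then branch requires (!(p <= -8)) && (2*p != 2 ==> ((!(2*p != 2)) && 2*lim <= -32)) && ((!(2*p != 2)) ==> 2*lim <= -14); else branch requires (2*p != 2 ==> ((!(2*p != 2)) && 2*p <= -20)) && ((!(2*p != 2)) ==> 2*p <= -2).
Before the if: (2*p >= 2 ==> ((!(p <= -8)) && (2*p != 2 ==> ((!(2*p != 2)) && 2*lim <= -32)) && ((!(2*p != 2)) ==> 2*lim <= -14))) && ((!(2*p >= 2)) ==> ((2*p != 2 ==> ((!(2*p != 2)) && 2*p <= -20)) && ((!(2*p != 2)) ==> 2*p <= -2)))
The weakest precondition is (2*p >= 2 ==> ((!(p <= -8)) && (2*p != 2 ==> ((!(2*p != 2)) && 2*lim <= -32)) && ((!(2*p != 2)) ==> 2*lim <= -14))) && ((!(2*p >= 2)) ==> ((2*p != 2 ==> ((!(2*p != 2)) && 2*p <= -20)) && ((!(2*p != 2)) ==> 2*p <= -2))).
Check whether (2*p >= 2 ==> ((!(p <= -8)) && (2*p != 2 ==> ((!(2*p != 2)) && 2*lim <= -32)) && ((!(2*p != 2)) ==> 2*lim <= -12))) && ((!(2*p >= 2)) ==> ((2*p != 2 ==> ((!(2*p != 2)) && 2*p <= -20)) && ((!(2*p != 2)) ==> 2*p <= -2))) implies it.
Countermodel: at the initial state lim = -6, p = 1, the precondition holds but the weakest precondition fails.
Answer: invalid


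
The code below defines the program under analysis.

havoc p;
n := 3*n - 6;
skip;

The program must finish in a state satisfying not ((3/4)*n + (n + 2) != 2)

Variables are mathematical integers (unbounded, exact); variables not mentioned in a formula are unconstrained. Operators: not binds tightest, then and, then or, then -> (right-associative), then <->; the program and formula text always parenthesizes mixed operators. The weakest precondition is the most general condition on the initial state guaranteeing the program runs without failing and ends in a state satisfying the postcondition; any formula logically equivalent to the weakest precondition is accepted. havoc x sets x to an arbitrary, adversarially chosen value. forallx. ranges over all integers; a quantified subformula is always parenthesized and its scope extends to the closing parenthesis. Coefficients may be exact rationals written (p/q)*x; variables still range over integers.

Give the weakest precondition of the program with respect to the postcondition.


Working backward. After the program, the postcondition not ((3/4)*n + (n + 2) != 2) must hold; in canonical form it is not ((7/4)*n != 0).
Before skip: not ((7/4)*n != 0)
Before n := 3*n - 6: not ((21/4)*n != 21/2)
Before havoc p: not ((21/4)*n != 21/2)
Answer: WP = not ((21/4)*n != 21/2)


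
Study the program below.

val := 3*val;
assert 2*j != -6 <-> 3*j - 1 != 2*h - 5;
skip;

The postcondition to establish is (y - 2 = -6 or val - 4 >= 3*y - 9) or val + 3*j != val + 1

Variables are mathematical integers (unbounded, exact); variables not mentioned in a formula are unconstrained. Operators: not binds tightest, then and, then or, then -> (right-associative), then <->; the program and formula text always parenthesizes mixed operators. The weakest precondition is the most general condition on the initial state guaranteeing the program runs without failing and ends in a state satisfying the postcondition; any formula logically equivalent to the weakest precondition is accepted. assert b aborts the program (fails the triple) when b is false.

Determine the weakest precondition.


Working backward. After the program, the postcondition (y - 2 = -6 or val - 4 >= 3*y - 9) or val + 3*j != val + 1 must hold; in canonical form it is y = -4 or val >= 3*y - 5 or 3*j != 1.
Before skip: y = -4 or val >= 3*y - 5 or 3*j != 1
Before assert 2*j != -6 <-> 3*j - 1 != 2*h - 5: (2*j != -6 <-> 3*j != 2*h - 4) and (y = -4 or val >= 3*y - 5 or 3*j != 1)
Before val := 3*val: (2*j != -6 <-> 3*j != 2*h - 4) and (y = -4 or 3*val >= 3*y - 5 or 3*j != 1)
Answer: WP = (2*j != -6 <-> 3*j != 2*h - 4) and (y = -4 or 3*val >= 3*y - 5 or 3*j != 1)


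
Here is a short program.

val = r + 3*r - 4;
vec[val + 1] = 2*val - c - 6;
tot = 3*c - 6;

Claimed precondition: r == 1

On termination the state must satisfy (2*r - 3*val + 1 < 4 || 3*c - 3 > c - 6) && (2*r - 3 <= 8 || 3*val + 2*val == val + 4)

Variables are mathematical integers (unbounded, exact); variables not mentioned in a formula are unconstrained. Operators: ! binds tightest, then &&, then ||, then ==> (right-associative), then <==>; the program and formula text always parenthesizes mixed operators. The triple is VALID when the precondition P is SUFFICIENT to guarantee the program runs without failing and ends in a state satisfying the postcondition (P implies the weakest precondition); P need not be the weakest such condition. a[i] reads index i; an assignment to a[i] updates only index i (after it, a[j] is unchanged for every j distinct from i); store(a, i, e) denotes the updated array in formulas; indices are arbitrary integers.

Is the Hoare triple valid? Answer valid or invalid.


Working backward. After the program, the postcondition (2*r - 3*val + 1 < 4 || 3*c - 3 > c - 6) && (2*r - 3 <= 8 || 3*val + 2*val == val + 4) must hold; in canonical form it is (2*r < 3*val + 3 || 2*c > -3) && (2*r <= 11 || 4*val == 4).
Before tot := 3*c - 6: (2*r < 3*val + 3 || 2*c > -3) && (2*r <= 11 || 4*val == 4)
Before vec[val + 1] := 2*val - c - 6: (2*r < 3*val + 3 || 2*c > -3) && (2*r <= 11 || 4*val == 4)
Before val := r + 3*r - 4: (10*r > 9 || 2*c > -3) && (2*r <= 11 || 16*r == 20)
The weakest precondition is (10*r > 9 || 2*c > -3) && (2*r <= 11 || 16*r == 20).
Check whether r == 1 implies it.
Every state satisfying the precondition satisfies the weakest precondition: the implication holds.
Answer: valid


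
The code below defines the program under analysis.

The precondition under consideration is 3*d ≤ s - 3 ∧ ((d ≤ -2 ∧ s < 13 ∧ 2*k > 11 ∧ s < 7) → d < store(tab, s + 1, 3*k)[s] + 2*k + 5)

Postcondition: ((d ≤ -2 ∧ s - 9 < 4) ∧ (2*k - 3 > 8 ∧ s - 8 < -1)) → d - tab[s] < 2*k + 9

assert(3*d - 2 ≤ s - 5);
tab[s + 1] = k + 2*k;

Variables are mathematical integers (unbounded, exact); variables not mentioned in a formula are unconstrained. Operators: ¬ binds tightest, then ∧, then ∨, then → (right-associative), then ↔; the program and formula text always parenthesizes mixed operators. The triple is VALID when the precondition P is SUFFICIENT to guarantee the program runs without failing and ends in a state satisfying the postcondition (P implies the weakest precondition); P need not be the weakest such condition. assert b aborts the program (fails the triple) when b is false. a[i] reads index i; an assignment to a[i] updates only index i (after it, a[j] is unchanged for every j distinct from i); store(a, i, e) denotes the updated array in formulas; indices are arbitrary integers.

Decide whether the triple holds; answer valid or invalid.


Working backward. After the program, the postcondition ((d ≤ -2 ∧ s - 9 < 4) ∧ (2*k - 3 > 8 ∧ s - 8 < -1)) → d - tab[s] < 2*k + 9 must hold; in canonical form it is (d ≤ -2 ∧ s < 13 ∧ 2*k > 11 ∧ s < 7) → d < tab[s] + 2*k + 9.
Before tab[s + 1] := k + 2*k: (d ≤ -2 ∧ s < 13 ∧ 2*k > 11 ∧ s < 7) → d < store(tab, s + 1, 3*k)[s] + 2*k + 9
Before assert 3*d - 2 ≤ s - 5: 3*d ≤ s - 3 ∧ ((d ≤ -2 ∧ s < 13 ∧ 2*k > 11 ∧ s < 7) → d < store(tab, s + 1, 3*k)[s] + 2*k + 9)
The weakest precondition is 3*d ≤ s - 3 ∧ ((d ≤ -2 ∧ s < 13 ∧ 2*k > 11 ∧ s < 7) → d < store(tab, s + 1, 3*k)[s] + 2*k + 9).
Check whether 3*d ≤ s - 3 ∧ ((d ≤ -2 ∧ s < 13 ∧ 2*k > 11 ∧ s < 7) → d < store(tab, s + 1, 3*k)[s] + 2*k + 5) implies it.
Every state satisfying the precondition satisfies the weakest precondition: the implication holds.
Answer: valid


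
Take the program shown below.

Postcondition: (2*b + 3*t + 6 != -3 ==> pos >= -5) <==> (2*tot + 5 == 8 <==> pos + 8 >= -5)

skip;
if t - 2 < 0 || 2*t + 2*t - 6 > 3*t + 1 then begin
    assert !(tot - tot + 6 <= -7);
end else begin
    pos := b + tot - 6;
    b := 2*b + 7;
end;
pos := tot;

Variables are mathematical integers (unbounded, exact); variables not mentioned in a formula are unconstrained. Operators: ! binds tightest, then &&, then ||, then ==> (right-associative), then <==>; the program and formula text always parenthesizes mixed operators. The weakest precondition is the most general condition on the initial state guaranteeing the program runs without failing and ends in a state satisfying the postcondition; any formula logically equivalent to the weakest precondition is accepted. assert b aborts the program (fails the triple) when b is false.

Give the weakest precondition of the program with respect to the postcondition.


Working backward. After the program, the postcondition (2*b + 3*t + 6 != -3 ==> pos >= -5) <==> (2*tot + 5 == 8 <==> pos + 8 >= -5) must hold; in canonical form it is (2*b + 3*t != -9 ==> pos >= -5) <==> (2*tot == 3 <==> pos >= -13).
Before pos := tot: (2*b + 3*t != -9 ==> tot >= -5) <==> (2*tot == 3 <==> tot >= -13)
Then branch requires (2*b + 3*t != -9 ==> tot >= -5) <==> (2*tot == 3 <==> tot >= -13); else branch requires (4*b + 3*t != -23 ==> tot >= -5) <==> (2*tot == 3 <==> tot >= -13).
Before the if: ((t < 2 || t > 7) ==> ((2*b + 3*t != -9 ==> tot >= -5) <==> (2*tot == 3 <==> tot >= -13))) && ((!(t < 2 || t > 7)) ==> ((4*b + 3*t != -23 ==> tot >= -5) <==> (2*tot == 3 <==> tot >= -13)))
Before skip: ((t < 2 || t > 7) ==> ((2*b + 3*t != -9 ==> tot >= -5) <==> (2*tot == 3 <==> tot >= -13))) && ((!(t < 2 || t > 7)) ==> ((4*b + 3*t != -23 ==> tot >= -5) <==> (2*tot == 3 <==> tot >= -13)))
Answer: WP = ((t < 2 || t > 7) ==> ((2*b + 3*t != -9 ==> tot >= -5) <==> (2*tot == 3 <==> tot >= -13))) && ((!(t < 2 || t > 7)) ==> ((4*b + 3*t != -23 ==> tot >= -5) <==> (2*tot == 3 <==> tot >= -13)))


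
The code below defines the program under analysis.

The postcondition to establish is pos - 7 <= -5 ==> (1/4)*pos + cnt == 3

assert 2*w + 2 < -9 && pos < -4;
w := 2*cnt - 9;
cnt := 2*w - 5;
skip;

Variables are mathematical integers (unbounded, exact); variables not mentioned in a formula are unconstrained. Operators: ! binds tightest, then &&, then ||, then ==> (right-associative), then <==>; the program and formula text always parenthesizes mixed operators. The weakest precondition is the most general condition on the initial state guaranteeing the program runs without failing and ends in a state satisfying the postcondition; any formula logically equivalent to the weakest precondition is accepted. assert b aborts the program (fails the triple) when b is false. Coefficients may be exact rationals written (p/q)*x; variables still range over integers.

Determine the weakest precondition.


Working backward. After the program, the postcondition pos - 7 <= -5 ==> (1/4)*pos + cnt == 3 must hold; in canonical form it is pos <= 2 ==> cnt + (1/4)*pos == 3.
Before skip: pos <= 2 ==> cnt + (1/4)*pos == 3
Before cnt := 2*w - 5: pos <= 2 ==> (1/4)*pos + 2*w == 8
Before w := 2*cnt - 9: pos <= 2 ==> 4*cnt + (1/4)*pos == 26
Before assert 2*w + 2 < -9 && pos < -4: 2*w < -11 && pos < -4 && (pos <= 2 ==> 4*cnt + (1/4)*pos == 26)
Answer: WP = 2*w < -11 && pos < -4 && (pos <= 2 ==> 4*cnt + (1/4)*pos == 26)


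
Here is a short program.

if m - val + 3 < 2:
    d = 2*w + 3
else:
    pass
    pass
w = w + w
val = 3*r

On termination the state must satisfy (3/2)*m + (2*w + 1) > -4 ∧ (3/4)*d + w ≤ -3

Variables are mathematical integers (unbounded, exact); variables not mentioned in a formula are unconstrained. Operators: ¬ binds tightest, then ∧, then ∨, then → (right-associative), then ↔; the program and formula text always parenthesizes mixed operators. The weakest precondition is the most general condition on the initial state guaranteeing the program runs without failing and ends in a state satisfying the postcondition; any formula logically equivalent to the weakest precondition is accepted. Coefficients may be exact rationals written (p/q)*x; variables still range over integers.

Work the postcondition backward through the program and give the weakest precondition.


Working backward. After the program, the postcondition (3/2)*m + (2*w + 1) > -4 ∧ (3/4)*d + w ≤ -3 must hold; in canonical form it is (3/2)*m + 2*w > -5 ∧ (3/4)*d + w ≤ -3.
Before val := 3*r: (3/2)*m + 2*w > -5 ∧ (3/4)*d + w ≤ -3
Before w := w + w: (3/2)*m + 4*w > -5 ∧ (3/4)*d + 2*w ≤ -3
Then branch requires (3/2)*m + 4*w > -5 ∧ (7/2)*w ≤ -21/4; else branch requires (3/2)*m + 4*w > -5 ∧ (3/4)*d + 2*w ≤ -3.
Before the if: (m < val - 1 → ((3/2)*m + 4*w > -5 ∧ (7/2)*w ≤ -21/4)) ∧ ((¬(m < val - 1)) → ((3/2)*m + 4*w > -5 ∧ (3/4)*d + 2*w ≤ -3))
Answer: WP = (m < val - 1 → ((3/2)*m + 4*w > -5 ∧ (7/2)*w ≤ -21/4)) ∧ ((¬(m < val - 1)) → ((3/2)*m + 4*w > -5 ∧ (3/4)*d + 2*w ≤ -3))
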